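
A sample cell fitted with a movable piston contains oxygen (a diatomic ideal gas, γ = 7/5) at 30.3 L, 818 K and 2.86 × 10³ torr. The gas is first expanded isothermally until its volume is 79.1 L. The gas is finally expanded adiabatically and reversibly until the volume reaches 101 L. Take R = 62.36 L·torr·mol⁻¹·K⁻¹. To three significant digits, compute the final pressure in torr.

P₃ ≈ 778 torr

Isothermal, so P V is constant: T₂ = T₁; P₂ = P₁·(V₁/V₂) = 1096 torr.
Reversible adiabatic, γ = 7/5: T₃ = T₂·(V₂/V₃)^(γ−1) = 741.8 K; P₃ = P₂·(V₂/V₃)^γ = 778.1 torr.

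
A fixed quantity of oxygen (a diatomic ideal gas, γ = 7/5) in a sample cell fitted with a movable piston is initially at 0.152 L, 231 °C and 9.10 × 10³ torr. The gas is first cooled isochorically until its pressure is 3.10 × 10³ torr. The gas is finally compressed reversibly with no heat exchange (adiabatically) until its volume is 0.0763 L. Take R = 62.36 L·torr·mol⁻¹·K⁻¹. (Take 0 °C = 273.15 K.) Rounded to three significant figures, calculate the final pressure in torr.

Convert: T₁ = 504.1 K.
V constant ⇒ P ∝ T: V₂ = V₁; T₂ = T₁·(P₂/P₁) = 171.7 K.
Adiabatic (γ = 7/5), T V^(γ−1) and P V^γ constant: T₃ = T₂·(V₂/V₃)^(γ−1) = 226.3 K; P₃ = P₂·(V₂/V₃)^γ = 8136 torr.

P₃ ≈ 8.14e+03 torr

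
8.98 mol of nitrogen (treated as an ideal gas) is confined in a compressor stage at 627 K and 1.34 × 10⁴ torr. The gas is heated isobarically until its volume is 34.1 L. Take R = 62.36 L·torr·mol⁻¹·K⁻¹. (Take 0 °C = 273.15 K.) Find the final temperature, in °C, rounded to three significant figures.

T₂ ≈ 543 °C

From PV = nRT: V₁ = nRT₁/P₁ = 26.20 L.
P constant ⇒ V ∝ T: P₂ = P₁; T₂ = T₁·(V₂/V₁) = 816.0 K.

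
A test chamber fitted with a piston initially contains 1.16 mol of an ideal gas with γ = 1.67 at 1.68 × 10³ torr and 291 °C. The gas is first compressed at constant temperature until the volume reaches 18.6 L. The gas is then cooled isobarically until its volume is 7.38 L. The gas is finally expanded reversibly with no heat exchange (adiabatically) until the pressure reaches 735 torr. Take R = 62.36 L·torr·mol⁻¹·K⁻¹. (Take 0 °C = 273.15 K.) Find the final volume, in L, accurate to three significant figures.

Convert: T₁ = 564.1 K.
From PV = nRT: V₁ = nRT₁/P₁ = 24.29 L.
T constant ⇒ Boyle's law P V = const: T₂ = T₁; P₂ = P₁·(V₁/V₂) = 2194 torr.
Isobaric, so V/T is constant: P₃ = P₂; T₃ = T₂·(V₃/V₂) = 223.8 K.
Reversible adiabatic, γ = 1.67: T₄ = T₃·(P₄/P₃)^((γ−1)/γ) = 144.3 K; V₄ = V₃·(P₃/P₄)^(1/γ) = 14.21 L.

V₄ ≈ 14.2 L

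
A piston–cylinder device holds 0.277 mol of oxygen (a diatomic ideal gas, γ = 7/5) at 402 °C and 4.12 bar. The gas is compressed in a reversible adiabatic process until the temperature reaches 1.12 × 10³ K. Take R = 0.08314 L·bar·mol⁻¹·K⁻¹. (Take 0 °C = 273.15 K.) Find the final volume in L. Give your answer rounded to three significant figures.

Convert: T₁ = 675.1 K.
From PV = nRT: V₁ = nRT₁/P₁ = 3.774 L.
Adiabatic (γ = 7/5), T V^(γ−1) and P V^γ constant: P₂ = P₁·(T₂/T₁)^(γ/(γ−1)) = 24.22 bar; V₂ = V₁·(T₁/T₂)^(1/(γ−1)) = 1.065 L.

V₂ ≈ 1.06 L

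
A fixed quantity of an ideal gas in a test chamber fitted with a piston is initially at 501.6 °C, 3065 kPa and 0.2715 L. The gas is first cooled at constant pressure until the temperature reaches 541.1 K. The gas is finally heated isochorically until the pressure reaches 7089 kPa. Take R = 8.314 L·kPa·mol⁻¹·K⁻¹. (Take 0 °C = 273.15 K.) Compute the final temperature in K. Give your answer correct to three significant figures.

T₃ ≈ 1.25e+03 K

Convert: T₁ = 774.8 K.
Isobaric, so V/T is constant: P₂ = P₁; V₂ = V₁·(T₂/T₁) = 0.1896 L.
V constant ⇒ P ∝ T: V₃ = V₂; T₃ = T₂·(P₃/P₂) = 1252 K.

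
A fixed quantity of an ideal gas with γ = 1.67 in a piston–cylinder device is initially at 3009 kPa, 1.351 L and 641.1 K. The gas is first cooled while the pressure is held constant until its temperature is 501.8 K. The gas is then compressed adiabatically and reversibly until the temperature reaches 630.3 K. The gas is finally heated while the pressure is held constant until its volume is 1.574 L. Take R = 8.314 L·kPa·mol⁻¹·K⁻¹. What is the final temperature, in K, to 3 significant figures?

P constant ⇒ V ∝ T: P₂ = P₁; V₂ = V₁·(T₂/T₁) = 1.057 L.
Reversible adiabatic, γ = 1.67: P₃ = P₂·(T₃/T₂)^(γ/(γ−1)) = 5312 kPa; V₃ = V₂·(T₂/T₃)^(1/(γ−1)) = 0.7524 L.
Isobaric, so V/T is constant: P₄ = P₃; T₄ = T₃·(V₄/V₃) = 1318 K.

T₄ ≈ 1.32e+03 K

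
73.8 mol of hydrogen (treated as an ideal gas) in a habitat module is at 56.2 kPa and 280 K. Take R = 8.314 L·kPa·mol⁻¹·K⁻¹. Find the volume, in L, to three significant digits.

V ≈ 3.06e+03 L

PV = nRT ⇒ V = nRT/P = (73.8 × 8.314 × 280) / 56.2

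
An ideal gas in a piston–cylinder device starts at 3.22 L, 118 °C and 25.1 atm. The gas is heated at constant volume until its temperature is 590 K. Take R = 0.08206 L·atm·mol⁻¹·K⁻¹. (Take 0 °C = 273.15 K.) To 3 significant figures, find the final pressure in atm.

P₂ ≈ 37.9 atm

Convert: T₁ = 391.1 K.
Isochoric, so P/T is constant: V₂ = V₁; P₂ = P₁·(T₂/T₁) = 37.86 atm.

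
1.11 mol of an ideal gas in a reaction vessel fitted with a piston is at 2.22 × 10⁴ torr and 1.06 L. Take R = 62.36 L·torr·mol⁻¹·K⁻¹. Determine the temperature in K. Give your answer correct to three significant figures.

PV = nRT ⇒ T = PV/(nR) = (2.22e+04 × 1.06) / (1.11 × 62.36)

T ≈ 340 K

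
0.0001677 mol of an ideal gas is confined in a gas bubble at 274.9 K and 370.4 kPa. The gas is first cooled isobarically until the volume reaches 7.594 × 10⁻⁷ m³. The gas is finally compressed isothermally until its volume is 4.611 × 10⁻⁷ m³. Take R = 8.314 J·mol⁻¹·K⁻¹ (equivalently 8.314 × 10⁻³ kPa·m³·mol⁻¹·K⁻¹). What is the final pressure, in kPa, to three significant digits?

P₃ ≈ 610 kPa

From PV = nRT: V₁ = nRT₁/P₁ = 1.035e-06 m³.
Isobaric, so V/T is constant: P₂ = P₁; T₂ = T₁·(V₂/V₁) = 201.7 K.
Isothermal, so P V is constant: T₃ = T₂; P₃ = P₂·(V₂/V₃) = 610.0 kPa.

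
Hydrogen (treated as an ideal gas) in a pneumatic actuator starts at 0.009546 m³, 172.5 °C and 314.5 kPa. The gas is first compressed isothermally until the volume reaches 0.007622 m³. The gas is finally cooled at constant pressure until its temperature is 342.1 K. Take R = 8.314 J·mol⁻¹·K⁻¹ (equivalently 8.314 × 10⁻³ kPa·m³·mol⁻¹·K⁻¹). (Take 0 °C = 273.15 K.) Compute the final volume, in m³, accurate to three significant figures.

V₃ ≈ 0.00585 m³

Convert: T₁ = 445.6 K.
Isothermal, so P V is constant: T₂ = T₁; P₂ = P₁·(V₁/V₂) = 393.9 kPa.
P constant ⇒ V ∝ T: P₃ = P₂; V₃ = V₂·(T₃/T₂) = 0.005851 m³.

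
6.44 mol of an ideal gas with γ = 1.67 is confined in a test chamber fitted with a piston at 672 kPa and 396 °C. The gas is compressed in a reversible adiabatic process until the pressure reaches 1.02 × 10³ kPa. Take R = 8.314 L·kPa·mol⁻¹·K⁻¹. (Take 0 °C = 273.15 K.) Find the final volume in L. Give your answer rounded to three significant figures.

Convert: T₁ = 669.1 K.
From PV = nRT: V₁ = nRT₁/P₁ = 53.32 L.
Adiabatic (γ = 1.67), T V^(γ−1) and P V^γ constant: T₂ = T₁·(P₂/P₁)^((γ−1)/γ) = 791.1 K; V₂ = V₁·(P₁/P₂)^(1/γ) = 41.53 L.

V₂ ≈ 41.5 L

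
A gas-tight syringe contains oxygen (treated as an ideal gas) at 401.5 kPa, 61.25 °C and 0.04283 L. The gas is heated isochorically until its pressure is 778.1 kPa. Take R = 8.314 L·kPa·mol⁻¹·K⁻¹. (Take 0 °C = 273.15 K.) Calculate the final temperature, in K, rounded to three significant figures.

T₂ ≈ 648 K

Convert: T₁ = 334.4 K.
Isochoric, so P/T is constant: V₂ = V₁; T₂ = T₁·(P₂/P₁) = 648.1 K.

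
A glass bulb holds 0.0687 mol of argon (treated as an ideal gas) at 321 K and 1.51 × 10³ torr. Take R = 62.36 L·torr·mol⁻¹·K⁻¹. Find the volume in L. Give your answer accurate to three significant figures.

PV = nRT ⇒ V = nRT/P = (0.0687 × 62.36 × 321) / 1.51e+03

V ≈ 0.911 L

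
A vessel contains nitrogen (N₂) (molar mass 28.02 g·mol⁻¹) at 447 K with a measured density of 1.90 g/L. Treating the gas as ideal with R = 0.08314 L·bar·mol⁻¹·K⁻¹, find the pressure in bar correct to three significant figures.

P ≈ 2.52 bar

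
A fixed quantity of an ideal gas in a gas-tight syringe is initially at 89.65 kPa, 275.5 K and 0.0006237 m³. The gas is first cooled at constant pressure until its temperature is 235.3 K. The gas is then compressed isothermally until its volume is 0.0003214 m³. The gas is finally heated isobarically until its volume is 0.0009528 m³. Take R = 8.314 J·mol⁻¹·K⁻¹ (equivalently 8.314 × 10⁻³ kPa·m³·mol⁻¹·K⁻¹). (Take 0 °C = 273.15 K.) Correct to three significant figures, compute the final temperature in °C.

T₄ ≈ 424 °C

P constant ⇒ V ∝ T: P₂ = P₁; V₂ = V₁·(T₂/T₁) = 0.0005327 m³.
Isothermal, so P V is constant: T₃ = T₂; P₃ = P₂·(V₂/V₃) = 148.6 kPa.
P constant ⇒ V ∝ T: P₄ = P₃; T₄ = T₃·(V₄/V₃) = 697.6 K.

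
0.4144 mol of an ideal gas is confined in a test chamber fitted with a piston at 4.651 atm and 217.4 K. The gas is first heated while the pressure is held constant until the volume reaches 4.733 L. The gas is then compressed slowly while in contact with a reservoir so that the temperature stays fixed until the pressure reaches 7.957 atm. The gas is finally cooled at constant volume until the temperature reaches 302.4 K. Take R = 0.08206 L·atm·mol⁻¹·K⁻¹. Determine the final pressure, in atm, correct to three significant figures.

P₄ ≈ 3.72 atm

From PV = nRT: V₁ = nRT₁/P₁ = 1.590 L.
P constant ⇒ V ∝ T: P₂ = P₁; T₂ = T₁·(V₂/V₁) = 647.3 K.
Isothermal, so P V is constant: T₃ = T₂; V₃ = V₂·(P₂/P₃) = 2.767 L.
V constant ⇒ P ∝ T: V₄ = V₃; P₄ = P₃·(T₄/T₃) = 3.717 atm.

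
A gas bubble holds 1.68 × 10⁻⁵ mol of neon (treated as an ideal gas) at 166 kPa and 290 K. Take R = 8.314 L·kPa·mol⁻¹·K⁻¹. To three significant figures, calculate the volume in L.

V ≈ 0.000244 L

PV = nRT ⇒ V = nRT/P = (1.68e-05 × 8.314 × 290) / 166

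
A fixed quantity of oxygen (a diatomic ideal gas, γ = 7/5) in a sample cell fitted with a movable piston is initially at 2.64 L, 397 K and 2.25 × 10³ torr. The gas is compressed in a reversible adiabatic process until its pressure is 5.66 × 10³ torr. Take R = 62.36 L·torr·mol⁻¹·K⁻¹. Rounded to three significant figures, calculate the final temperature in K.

Reversible adiabatic, γ = 7/5: T₂ = T₁·(P₂/P₁)^((γ−1)/γ) = 516.7 K; V₂ = V₁·(P₁/P₂)^(1/γ) = 1.366 L.

T₂ ≈ 517 K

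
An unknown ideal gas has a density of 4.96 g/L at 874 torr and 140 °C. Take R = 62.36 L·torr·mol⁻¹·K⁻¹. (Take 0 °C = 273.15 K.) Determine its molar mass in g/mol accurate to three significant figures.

M ≈ 146 g/mol

ρ = PM/(RT) ⇒ M = ρRT/P = (4.96 × 62.36 × 413.1) / 874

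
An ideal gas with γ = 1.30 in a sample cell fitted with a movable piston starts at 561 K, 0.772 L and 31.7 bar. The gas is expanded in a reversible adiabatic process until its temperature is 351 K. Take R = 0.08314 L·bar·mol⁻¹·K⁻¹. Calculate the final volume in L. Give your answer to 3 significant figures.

Reversible adiabatic, γ = 1.30: P₂ = P₁·(T₂/T₁)^(γ/(γ−1)) = 4.155 bar; V₂ = V₁·(T₁/T₂)^(1/(γ−1)) = 3.685 L.

V₂ ≈ 3.69 L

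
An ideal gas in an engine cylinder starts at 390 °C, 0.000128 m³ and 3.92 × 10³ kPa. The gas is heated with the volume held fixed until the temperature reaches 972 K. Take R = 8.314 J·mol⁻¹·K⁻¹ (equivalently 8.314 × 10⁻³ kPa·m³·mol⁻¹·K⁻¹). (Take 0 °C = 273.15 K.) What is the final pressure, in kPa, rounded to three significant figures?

P₂ ≈ 5.75e+03 kPa

Convert: T₁ = 663.1 K.
Isochoric, so P/T is constant: V₂ = V₁; P₂ = P₁·(T₂/T₁) = 5746 kPa.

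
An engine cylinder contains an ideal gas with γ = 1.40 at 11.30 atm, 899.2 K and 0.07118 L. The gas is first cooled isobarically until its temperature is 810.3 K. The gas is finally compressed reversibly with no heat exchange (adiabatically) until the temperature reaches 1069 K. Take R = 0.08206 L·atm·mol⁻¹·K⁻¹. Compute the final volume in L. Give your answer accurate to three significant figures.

V₃ ≈ 0.0321 L

P constant ⇒ V ∝ T: P₂ = P₁; V₂ = V₁·(T₂/T₁) = 0.06414 L.
Adiabatic (γ = 1.40), T V^(γ−1) and P V^γ constant: P₃ = P₂·(T₃/T₂)^(γ/(γ−1)) = 29.80 atm; V₃ = V₂·(T₂/T₃)^(1/(γ−1)) = 0.03209 L.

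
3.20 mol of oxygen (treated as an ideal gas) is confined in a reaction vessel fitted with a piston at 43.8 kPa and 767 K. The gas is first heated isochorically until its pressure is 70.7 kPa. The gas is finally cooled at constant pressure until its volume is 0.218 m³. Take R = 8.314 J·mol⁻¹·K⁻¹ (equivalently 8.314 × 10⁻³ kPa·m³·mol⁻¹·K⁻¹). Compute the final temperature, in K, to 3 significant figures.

T₃ ≈ 579 K

From PV = nRT: V₁ = nRT₁/P₁ = 0.4659 m³.
V constant ⇒ P ∝ T: V₂ = V₁; T₂ = T₁·(P₂/P₁) = 1238 K.
Isobaric, so V/T is constant: P₃ = P₂; T₃ = T₂·(V₃/V₂) = 579.3 K.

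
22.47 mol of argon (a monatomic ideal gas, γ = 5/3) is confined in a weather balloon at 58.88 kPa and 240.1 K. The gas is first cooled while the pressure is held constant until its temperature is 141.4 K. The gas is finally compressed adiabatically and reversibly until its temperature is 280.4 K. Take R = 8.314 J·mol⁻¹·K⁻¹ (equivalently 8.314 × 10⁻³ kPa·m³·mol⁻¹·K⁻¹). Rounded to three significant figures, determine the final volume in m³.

From PV = nRT: V₁ = nRT₁/P₁ = 0.7618 m³.
P constant ⇒ V ∝ T: P₂ = P₁; V₂ = V₁·(T₂/T₁) = 0.4486 m³.
Reversible adiabatic, γ = 5/3: P₃ = P₂·(T₃/T₂)^(γ/(γ−1)) = 326.1 kPa; V₃ = V₂·(T₂/T₃)^(1/(γ−1)) = 0.1607 m³.

V₃ ≈ 0.161 m³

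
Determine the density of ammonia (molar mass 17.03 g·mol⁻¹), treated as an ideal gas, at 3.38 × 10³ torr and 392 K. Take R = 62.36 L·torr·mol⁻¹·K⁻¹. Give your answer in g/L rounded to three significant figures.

ρ = PM/(RT) = (3.38e+03 × 17.03) / (62.36 × 392.0)

ρ ≈ 2.35 g/L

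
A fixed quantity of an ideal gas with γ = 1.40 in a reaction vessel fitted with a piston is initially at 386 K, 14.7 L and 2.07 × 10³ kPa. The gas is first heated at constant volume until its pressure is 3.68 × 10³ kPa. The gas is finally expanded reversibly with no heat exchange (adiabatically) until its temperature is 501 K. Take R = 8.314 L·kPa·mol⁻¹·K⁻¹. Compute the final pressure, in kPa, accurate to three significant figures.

P₃ ≈ 1.22e+03 kPa

Isochoric, so P/T is constant: V₂ = V₁; T₂ = T₁·(P₂/P₁) = 686.2 K.
Reversible adiabatic, γ = 1.40: P₃ = P₂·(T₃/T₂)^(γ/(γ−1)) = 1224 kPa; V₃ = V₂·(T₂/T₃)^(1/(γ−1)) = 32.28 L.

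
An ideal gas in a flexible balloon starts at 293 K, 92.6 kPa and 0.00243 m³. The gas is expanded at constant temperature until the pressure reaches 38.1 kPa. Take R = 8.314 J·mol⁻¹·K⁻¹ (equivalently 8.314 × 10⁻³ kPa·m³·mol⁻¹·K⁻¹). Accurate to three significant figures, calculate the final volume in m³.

V₂ ≈ 0.00591 m³

Isothermal, so P V is constant: T₂ = T₁; V₂ = V₁·(P₁/P₂) = 0.005906 m³.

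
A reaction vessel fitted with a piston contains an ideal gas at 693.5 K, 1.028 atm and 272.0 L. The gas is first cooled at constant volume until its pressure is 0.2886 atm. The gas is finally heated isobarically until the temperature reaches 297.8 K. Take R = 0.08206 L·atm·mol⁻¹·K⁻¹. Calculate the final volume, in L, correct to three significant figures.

V₃ ≈ 416 L

V constant ⇒ P ∝ T: V₂ = V₁; T₂ = T₁·(P₂/P₁) = 194.7 K.
P constant ⇒ V ∝ T: P₃ = P₂; V₃ = V₂·(T₃/T₂) = 416.0 L.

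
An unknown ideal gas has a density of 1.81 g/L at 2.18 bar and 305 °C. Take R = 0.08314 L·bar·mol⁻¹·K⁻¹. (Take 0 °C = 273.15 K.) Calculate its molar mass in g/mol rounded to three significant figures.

M ≈ 39.9 g/mol

ρ = PM/(RT) ⇒ M = ρRT/P = (1.81 × 0.08314 × 578.1) / 2.18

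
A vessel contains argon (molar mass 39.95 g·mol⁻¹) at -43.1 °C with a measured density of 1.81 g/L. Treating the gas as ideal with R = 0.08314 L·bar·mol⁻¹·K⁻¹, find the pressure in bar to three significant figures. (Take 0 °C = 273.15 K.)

P ≈ 0.867 bar

ρ = PM/(RT) ⇒ P = ρRT/M = (1.81 × 0.08314 × 230.0) / 39.95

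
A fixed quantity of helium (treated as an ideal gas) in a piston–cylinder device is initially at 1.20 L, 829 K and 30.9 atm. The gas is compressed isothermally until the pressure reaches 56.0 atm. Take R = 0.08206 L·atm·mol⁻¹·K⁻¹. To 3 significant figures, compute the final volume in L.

V₂ ≈ 0.662 L

Isothermal, so P V is constant: T₂ = T₁; V₂ = V₁·(P₁/P₂) = 0.6621 L.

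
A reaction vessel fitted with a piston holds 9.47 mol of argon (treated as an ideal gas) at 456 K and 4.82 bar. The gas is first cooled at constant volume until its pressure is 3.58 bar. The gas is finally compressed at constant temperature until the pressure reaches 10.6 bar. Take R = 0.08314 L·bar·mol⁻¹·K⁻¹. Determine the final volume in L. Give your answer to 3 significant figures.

From PV = nRT: V₁ = nRT₁/P₁ = 74.49 L.
Isochoric, so P/T is constant: V₂ = V₁; T₂ = T₁·(P₂/P₁) = 338.7 K.
Isothermal, so P V is constant: T₃ = T₂; V₃ = V₂·(P₂/P₃) = 25.16 L.

V₃ ≈ 25.2 L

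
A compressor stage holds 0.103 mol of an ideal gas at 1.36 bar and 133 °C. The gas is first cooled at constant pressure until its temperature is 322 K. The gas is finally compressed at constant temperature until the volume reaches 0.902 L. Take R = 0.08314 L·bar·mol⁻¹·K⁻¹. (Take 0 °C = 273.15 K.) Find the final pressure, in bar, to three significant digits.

Convert: T₁ = 406.1 K.
From PV = nRT: V₁ = nRT₁/P₁ = 2.557 L.
P constant ⇒ V ∝ T: P₂ = P₁; V₂ = V₁·(T₂/T₁) = 2.028 L.
T constant ⇒ Boyle's law P V = const: T₃ = T₂; P₃ = P₂·(V₂/V₃) = 3.057 bar.

P₃ ≈ 3.06 bar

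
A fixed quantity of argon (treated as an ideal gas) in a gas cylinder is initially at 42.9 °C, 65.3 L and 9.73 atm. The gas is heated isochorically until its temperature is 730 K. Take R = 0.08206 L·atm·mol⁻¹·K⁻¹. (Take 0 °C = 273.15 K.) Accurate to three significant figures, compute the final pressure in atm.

P₂ ≈ 22.5 atm

Convert: T₁ = 316.0 K.
V constant ⇒ P ∝ T: V₂ = V₁; P₂ = P₁·(T₂/T₁) = 22.47 atm.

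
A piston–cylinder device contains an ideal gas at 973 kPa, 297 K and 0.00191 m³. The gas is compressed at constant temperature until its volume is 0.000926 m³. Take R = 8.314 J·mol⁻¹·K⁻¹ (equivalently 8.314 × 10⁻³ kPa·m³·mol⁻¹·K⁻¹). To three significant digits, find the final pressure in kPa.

T constant ⇒ Boyle's law P V = const: T₂ = T₁; P₂ = P₁·(V₁/V₂) = 2007 kPa.

P₂ ≈ 2.01e+03 kPa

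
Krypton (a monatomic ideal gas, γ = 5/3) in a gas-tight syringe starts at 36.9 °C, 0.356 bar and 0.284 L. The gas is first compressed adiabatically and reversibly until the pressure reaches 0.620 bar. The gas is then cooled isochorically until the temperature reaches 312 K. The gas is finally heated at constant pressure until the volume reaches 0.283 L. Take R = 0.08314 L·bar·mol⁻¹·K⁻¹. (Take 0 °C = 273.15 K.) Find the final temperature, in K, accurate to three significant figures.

T₄ ≈ 434 K

Convert: T₁ = 310.0 K.
Adiabatic (γ = 5/3), T V^(γ−1) and P V^γ constant: T₂ = T₁·(P₂/P₁)^((γ−1)/γ) = 387.1 K; V₂ = V₁·(P₁/P₂)^(1/γ) = 0.2036 L.
Isochoric, so P/T is constant: V₃ = V₂; P₃ = P₂·(T₃/T₂) = 0.4997 bar.
P constant ⇒ V ∝ T: P₄ = P₃; T₄ = T₃·(V₄/V₃) = 433.7 K.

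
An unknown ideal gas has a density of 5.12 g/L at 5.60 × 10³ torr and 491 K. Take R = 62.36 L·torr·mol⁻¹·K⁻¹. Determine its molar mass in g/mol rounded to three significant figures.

M ≈ 28.0 g/mol

ρ = PM/(RT) ⇒ M = ρRT/P = (5.12 × 62.36 × 491.0) / 5.60e+03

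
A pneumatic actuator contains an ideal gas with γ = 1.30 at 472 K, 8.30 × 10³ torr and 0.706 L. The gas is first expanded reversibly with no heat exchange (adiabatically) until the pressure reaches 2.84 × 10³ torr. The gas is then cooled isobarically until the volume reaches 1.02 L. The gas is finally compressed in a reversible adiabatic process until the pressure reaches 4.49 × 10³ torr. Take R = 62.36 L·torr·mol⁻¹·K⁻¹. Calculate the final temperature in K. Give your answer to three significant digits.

Adiabatic (γ = 1.30), T V^(γ−1) and P V^γ constant: T₂ = T₁·(P₂/P₁)^((γ−1)/γ) = 368.5 K; V₂ = V₁·(P₁/P₂)^(1/γ) = 1.611 L.
P constant ⇒ V ∝ T: P₃ = P₂; T₃ = T₂·(V₃/V₂) = 233.3 K.
Reversible adiabatic, γ = 1.30: T₄ = T₃·(P₄/P₃)^((γ−1)/γ) = 259.3 K; V₄ = V₃·(P₃/P₄)^(1/γ) = 0.7171 L.

T₄ ≈ 259 K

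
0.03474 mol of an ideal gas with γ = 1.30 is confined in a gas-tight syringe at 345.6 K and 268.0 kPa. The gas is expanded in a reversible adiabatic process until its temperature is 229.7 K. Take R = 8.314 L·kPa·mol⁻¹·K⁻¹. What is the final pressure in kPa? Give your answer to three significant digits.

P₂ ≈ 45.6 kPa

From PV = nRT: V₁ = nRT₁/P₁ = 0.3725 L.
Reversible adiabatic, γ = 1.30: P₂ = P₁·(T₂/T₁)^(γ/(γ−1)) = 45.64 kPa; V₂ = V₁·(T₁/T₂)^(1/(γ−1)) = 1.454 L.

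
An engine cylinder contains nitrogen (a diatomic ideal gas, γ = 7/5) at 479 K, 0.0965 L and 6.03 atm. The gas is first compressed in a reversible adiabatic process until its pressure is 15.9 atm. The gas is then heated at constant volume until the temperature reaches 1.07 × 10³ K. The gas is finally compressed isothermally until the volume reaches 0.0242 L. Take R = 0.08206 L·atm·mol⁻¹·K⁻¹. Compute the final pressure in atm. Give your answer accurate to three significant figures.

P₄ ≈ 53.7 atm

Reversible adiabatic, γ = 7/5: T₂ = T₁·(P₂/P₁)^((γ−1)/γ) = 631.9 K; V₂ = V₁·(P₁/P₂)^(1/γ) = 0.04828 L.
Isochoric, so P/T is constant: V₃ = V₂; P₃ = P₂·(T₃/T₂) = 26.92 atm.
T constant ⇒ Boyle's law P V = const: T₄ = T₃; P₄ = P₃·(V₃/V₄) = 53.71 atm.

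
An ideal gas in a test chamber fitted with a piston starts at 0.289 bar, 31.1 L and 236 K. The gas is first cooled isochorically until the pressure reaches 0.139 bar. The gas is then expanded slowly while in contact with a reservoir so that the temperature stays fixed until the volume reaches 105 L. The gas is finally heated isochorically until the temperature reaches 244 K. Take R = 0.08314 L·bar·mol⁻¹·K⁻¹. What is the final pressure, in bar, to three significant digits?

P₄ ≈ 0.0885 bar

V constant ⇒ P ∝ T: V₂ = V₁; T₂ = T₁·(P₂/P₁) = 113.5 K.
Isothermal, so P V is constant: T₃ = T₂; P₃ = P₂·(V₂/V₃) = 0.04117 bar.
V constant ⇒ P ∝ T: V₄ = V₃; P₄ = P₃·(T₄/T₃) = 0.08850 bar.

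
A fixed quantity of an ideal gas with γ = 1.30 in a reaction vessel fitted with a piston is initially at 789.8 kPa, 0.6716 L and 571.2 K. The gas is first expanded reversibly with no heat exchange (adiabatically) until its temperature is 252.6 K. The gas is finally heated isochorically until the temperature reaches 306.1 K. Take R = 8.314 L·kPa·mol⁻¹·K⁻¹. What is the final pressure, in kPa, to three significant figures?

Adiabatic (γ = 1.30), T V^(γ−1) and P V^γ constant: P₂ = P₁·(T₂/T₁)^(γ/(γ−1)) = 23.01 kPa; V₂ = V₁·(T₁/T₂)^(1/(γ−1)) = 10.19 L.
V constant ⇒ P ∝ T: V₃ = V₂; P₃ = P₂·(T₃/T₂) = 27.89 kPa.

P₃ ≈ 27.9 kPa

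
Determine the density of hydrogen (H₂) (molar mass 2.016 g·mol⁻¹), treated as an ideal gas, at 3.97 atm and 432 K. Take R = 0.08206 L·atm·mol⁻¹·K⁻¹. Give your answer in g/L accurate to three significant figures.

ρ ≈ 0.226 g/L

ρ = PM/(RT) = (3.97 × 2.016) / (0.08206 × 432.0)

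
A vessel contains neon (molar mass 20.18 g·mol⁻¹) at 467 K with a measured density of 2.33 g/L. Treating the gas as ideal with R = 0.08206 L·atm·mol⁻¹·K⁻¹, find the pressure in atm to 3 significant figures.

P ≈ 4.42 atm

ρ = PM/(RT) ⇒ P = ρRT/M = (2.33 × 0.08206 × 467.0) / 20.18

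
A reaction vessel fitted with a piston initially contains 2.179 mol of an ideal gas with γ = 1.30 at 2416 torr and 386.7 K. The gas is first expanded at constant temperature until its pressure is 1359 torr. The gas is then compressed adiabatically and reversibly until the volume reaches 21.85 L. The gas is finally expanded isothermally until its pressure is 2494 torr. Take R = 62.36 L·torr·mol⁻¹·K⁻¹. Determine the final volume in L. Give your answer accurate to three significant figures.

V₄ ≈ 25.0 L

From PV = nRT: V₁ = nRT₁/P₁ = 21.75 L.
Isothermal, so P V is constant: T₂ = T₁; V₂ = V₁·(P₁/P₂) = 38.67 L.
Reversible adiabatic, γ = 1.30: T₃ = T₂·(V₂/V₃)^(γ−1) = 458.9 K; P₃ = P₂·(V₂/V₃)^γ = 2854 torr.
Isothermal, so P V is constant: T₄ = T₃; V₄ = V₃·(P₃/P₄) = 25.00 L.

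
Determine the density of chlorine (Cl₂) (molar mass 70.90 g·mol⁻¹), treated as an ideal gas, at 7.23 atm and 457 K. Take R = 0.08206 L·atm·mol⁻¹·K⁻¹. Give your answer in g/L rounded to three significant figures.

ρ ≈ 13.7 g/L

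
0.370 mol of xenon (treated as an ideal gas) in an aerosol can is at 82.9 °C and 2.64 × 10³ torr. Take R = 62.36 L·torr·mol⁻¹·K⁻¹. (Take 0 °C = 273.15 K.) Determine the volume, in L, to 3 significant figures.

V ≈ 3.11 L

Convert: T = 356.05 K.
PV = nRT ⇒ V = nRT/P = (0.370 × 62.36 × 356.05) / 2.64e+03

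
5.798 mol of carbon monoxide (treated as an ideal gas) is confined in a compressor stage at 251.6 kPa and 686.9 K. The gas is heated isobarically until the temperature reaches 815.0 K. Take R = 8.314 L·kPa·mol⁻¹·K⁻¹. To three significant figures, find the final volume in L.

From PV = nRT: V₁ = nRT₁/P₁ = 131.6 L.
Isobaric, so V/T is constant: P₂ = P₁; V₂ = V₁·(T₂/T₁) = 156.1 L.

V₂ ≈ 156 L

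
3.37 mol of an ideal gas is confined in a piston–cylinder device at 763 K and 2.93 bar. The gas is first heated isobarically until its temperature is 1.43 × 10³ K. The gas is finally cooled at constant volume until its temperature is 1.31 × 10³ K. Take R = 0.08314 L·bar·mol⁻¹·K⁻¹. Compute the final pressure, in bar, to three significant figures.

From PV = nRT: V₁ = nRT₁/P₁ = 72.96 L.
P constant ⇒ V ∝ T: P₂ = P₁; V₂ = V₁·(T₂/T₁) = 136.7 L.
Isochoric, so P/T is constant: V₃ = V₂; P₃ = P₂·(T₃/T₂) = 2.684 bar.

P₃ ≈ 2.68 bar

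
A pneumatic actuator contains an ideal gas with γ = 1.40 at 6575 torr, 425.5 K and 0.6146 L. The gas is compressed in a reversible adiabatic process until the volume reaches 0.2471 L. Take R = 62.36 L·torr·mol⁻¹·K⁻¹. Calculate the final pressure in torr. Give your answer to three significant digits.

P₂ ≈ 2.35e+04 torr

Reversible adiabatic, γ = 1.40: T₂ = T₁·(V₁/V₂)^(γ−1) = 612.6 K; P₂ = P₁·(V₁/V₂)^γ = 2.355e+04 torr.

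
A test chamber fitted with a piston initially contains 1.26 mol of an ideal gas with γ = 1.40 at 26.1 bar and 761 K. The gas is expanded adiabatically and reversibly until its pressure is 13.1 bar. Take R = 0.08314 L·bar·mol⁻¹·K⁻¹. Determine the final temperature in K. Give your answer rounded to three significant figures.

From PV = nRT: V₁ = nRT₁/P₁ = 3.054 L.
Reversible adiabatic, γ = 1.40: T₂ = T₁·(P₂/P₁)^((γ−1)/γ) = 625.0 K; V₂ = V₁·(P₁/P₂)^(1/γ) = 4.998 L.

T₂ ≈ 625 K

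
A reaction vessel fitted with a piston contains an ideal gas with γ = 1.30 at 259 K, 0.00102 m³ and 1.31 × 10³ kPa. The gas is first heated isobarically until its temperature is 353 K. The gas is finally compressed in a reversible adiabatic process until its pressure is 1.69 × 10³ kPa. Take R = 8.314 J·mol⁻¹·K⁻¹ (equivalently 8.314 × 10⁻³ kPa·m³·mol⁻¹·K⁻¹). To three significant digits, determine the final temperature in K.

T₃ ≈ 374 K

P constant ⇒ V ∝ T: P₂ = P₁; V₂ = V₁·(T₂/T₁) = 0.001390 m³.
Adiabatic (γ = 1.30), T V^(γ−1) and P V^γ constant: T₃ = T₂·(P₃/P₂)^((γ−1)/γ) = 374.4 K; V₃ = V₂·(P₂/P₃)^(1/γ) = 0.001143 m³.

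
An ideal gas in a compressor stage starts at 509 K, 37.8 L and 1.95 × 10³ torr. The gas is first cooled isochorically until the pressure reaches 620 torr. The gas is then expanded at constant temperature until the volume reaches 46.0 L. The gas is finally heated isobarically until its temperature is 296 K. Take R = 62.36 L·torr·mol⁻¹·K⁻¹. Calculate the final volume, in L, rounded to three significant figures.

V₄ ≈ 84.1 L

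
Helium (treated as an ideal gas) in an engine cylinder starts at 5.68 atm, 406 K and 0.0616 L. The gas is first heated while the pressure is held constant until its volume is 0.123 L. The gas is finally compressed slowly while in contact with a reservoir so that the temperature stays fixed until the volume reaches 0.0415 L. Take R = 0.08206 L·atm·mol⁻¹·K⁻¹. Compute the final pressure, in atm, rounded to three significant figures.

Isobaric, so V/T is constant: P₂ = P₁; T₂ = T₁·(V₂/V₁) = 810.7 K.
Isothermal, so P V is constant: T₃ = T₂; P₃ = P₂·(V₂/V₃) = 16.83 atm.

P₃ ≈ 16.8 atm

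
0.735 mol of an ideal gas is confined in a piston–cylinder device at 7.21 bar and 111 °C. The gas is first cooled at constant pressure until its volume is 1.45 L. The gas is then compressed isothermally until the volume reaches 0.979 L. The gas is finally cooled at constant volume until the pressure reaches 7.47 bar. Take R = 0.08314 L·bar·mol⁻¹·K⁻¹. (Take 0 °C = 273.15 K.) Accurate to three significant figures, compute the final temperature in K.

T₄ ≈ 120 K

Convert: T₁ = 384.1 K.
From PV = nRT: V₁ = nRT₁/P₁ = 3.256 L.
P constant ⇒ V ∝ T: P₂ = P₁; T₂ = T₁·(V₂/V₁) = 171.1 K.
Isothermal, so P V is constant: T₃ = T₂; P₃ = P₂·(V₂/V₃) = 10.68 bar.
Isochoric, so P/T is constant: V₄ = V₃; T₄ = T₃·(P₄/P₃) = 119.7 K.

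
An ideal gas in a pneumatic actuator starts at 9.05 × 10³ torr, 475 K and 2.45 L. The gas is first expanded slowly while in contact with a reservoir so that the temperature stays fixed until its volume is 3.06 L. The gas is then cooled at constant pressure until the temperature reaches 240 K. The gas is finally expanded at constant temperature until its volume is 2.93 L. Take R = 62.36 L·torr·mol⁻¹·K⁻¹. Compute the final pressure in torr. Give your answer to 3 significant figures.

T constant ⇒ Boyle's law P V = const: T₂ = T₁; P₂ = P₁·(V₁/V₂) = 7246 torr.
Isobaric, so V/T is constant: P₃ = P₂; V₃ = V₂·(T₃/T₂) = 1.546 L.
Isothermal, so P V is constant: T₄ = T₃; P₄ = P₃·(V₃/V₄) = 3824 torr.

P₄ ≈ 3.82e+03 torr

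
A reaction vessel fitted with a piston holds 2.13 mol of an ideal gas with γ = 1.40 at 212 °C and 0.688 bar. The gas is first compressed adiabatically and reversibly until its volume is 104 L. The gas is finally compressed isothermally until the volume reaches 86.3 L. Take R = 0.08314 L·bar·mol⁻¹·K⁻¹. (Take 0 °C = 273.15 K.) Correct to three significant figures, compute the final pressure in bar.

Convert: T₁ = 485.1 K.
From PV = nRT: V₁ = nRT₁/P₁ = 124.9 L.
Reversible adiabatic, γ = 1.40: T₂ = T₁·(V₁/V₂)^(γ−1) = 522.0 K; P₂ = P₁·(V₁/V₂)^γ = 0.8888 bar.
T constant ⇒ Boyle's law P V = const: T₃ = T₂; P₃ = P₂·(V₂/V₃) = 1.071 bar.

P₃ ≈ 1.07 bar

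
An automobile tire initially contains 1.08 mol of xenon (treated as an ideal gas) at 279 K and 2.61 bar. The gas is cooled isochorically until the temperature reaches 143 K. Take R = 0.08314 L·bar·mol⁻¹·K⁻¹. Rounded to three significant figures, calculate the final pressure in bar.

P₂ ≈ 1.34 bar

From PV = nRT: V₁ = nRT₁/P₁ = 9.598 L.
Isochoric, so P/T is constant: V₂ = V₁; P₂ = P₁·(T₂/T₁) = 1.338 bar.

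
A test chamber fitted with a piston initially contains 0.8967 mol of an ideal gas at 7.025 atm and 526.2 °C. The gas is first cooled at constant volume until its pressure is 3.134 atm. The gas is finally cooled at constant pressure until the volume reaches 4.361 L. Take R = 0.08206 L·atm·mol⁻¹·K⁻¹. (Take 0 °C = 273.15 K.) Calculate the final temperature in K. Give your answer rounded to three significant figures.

Convert: T₁ = 799.4 K.
From PV = nRT: V₁ = nRT₁/P₁ = 8.373 L.
Isochoric, so P/T is constant: V₂ = V₁; T₂ = T₁·(P₂/P₁) = 356.6 K.
P constant ⇒ V ∝ T: P₃ = P₂; T₃ = T₂·(V₃/V₂) = 185.7 K.

T₃ ≈ 186 K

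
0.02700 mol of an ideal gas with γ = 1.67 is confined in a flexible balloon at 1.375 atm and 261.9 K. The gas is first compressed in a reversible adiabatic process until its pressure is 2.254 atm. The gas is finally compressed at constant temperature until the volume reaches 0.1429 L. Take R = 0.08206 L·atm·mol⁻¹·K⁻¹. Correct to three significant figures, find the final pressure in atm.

From PV = nRT: V₁ = nRT₁/P₁ = 0.4220 L.
Reversible adiabatic, γ = 1.67: T₂ = T₁·(P₂/P₁)^((γ−1)/γ) = 319.3 K; V₂ = V₁·(P₁/P₂)^(1/γ) = 0.3139 L.
Isothermal, so P V is constant: T₃ = T₂; P₃ = P₂·(V₂/V₃) = 4.951 atm.

P₃ ≈ 4.95 atm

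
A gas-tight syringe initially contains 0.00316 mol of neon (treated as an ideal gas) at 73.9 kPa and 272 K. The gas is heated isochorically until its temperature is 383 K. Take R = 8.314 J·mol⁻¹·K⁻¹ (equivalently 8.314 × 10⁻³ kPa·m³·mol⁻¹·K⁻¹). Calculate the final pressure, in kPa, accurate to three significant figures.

From PV = nRT: V₁ = nRT₁/P₁ = 9.670e-05 m³.
V constant ⇒ P ∝ T: V₂ = V₁; P₂ = P₁·(T₂/T₁) = 104.1 kPa.

P₂ ≈ 104 kPa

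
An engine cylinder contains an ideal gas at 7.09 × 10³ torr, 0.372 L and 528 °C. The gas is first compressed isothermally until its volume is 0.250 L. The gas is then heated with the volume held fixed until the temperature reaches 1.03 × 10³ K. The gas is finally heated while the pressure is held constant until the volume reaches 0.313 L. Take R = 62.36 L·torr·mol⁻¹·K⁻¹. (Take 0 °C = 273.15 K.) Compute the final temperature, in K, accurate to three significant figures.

Convert: T₁ = 801.1 K.
T constant ⇒ Boyle's law P V = const: T₂ = T₁; P₂ = P₁·(V₁/V₂) = 1.055e+04 torr.
V constant ⇒ P ∝ T: V₃ = V₂; P₃ = P₂·(T₃/T₂) = 1.356e+04 torr.
P constant ⇒ V ∝ T: P₄ = P₃; T₄ = T₃·(V₄/V₃) = 1290 K.

T₄ ≈ 1.29e+03 K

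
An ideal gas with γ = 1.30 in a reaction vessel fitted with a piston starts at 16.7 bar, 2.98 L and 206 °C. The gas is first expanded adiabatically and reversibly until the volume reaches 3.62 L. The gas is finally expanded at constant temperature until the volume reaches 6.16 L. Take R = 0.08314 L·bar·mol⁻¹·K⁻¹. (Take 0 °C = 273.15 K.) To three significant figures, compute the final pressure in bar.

P₃ ≈ 7.62 bar

Convert: T₁ = 479.1 K.
Adiabatic (γ = 1.30), T V^(γ−1) and P V^γ constant: T₂ = T₁·(V₁/V₂)^(γ−1) = 452.0 K; P₂ = P₁·(V₁/V₂)^γ = 12.97 bar.
T constant ⇒ Boyle's law P V = const: T₃ = T₂; P₃ = P₂·(V₂/V₃) = 7.621 bar.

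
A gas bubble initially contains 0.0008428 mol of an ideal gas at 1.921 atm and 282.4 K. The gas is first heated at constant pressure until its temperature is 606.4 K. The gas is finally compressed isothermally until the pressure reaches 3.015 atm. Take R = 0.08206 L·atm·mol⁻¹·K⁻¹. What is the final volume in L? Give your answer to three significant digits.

From PV = nRT: V₁ = nRT₁/P₁ = 0.01017 L.
P constant ⇒ V ∝ T: P₂ = P₁; V₂ = V₁·(T₂/T₁) = 0.02183 L.
T constant ⇒ Boyle's law P V = const: T₃ = T₂; V₃ = V₂·(P₂/P₃) = 0.01391 L.

V₃ ≈ 0.0139 L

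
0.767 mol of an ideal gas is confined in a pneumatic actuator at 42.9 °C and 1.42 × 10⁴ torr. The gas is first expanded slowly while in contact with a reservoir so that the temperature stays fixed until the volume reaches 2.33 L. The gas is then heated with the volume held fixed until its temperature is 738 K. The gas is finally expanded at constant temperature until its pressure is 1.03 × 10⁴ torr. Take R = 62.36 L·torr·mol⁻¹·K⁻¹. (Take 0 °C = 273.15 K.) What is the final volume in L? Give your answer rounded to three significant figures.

Convert: T₁ = 316.0 K.
From PV = nRT: V₁ = nRT₁/P₁ = 1.065 L.
T constant ⇒ Boyle's law P V = const: T₂ = T₁; P₂ = P₁·(V₁/V₂) = 6488 torr.
V constant ⇒ P ∝ T: V₃ = V₂; P₃ = P₂·(T₃/T₂) = 1.515e+04 torr.
Isothermal, so P V is constant: T₄ = T₃; V₄ = V₃·(P₃/P₄) = 3.427 L.

V₄ ≈ 3.43 L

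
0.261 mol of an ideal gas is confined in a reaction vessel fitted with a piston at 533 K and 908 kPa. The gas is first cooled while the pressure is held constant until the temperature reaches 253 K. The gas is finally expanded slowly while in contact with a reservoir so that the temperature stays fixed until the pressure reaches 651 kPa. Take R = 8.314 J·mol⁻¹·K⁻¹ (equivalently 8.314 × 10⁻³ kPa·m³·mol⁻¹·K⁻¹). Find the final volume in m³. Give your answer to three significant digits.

From PV = nRT: V₁ = nRT₁/P₁ = 0.001274 m³.
P constant ⇒ V ∝ T: P₂ = P₁; V₂ = V₁·(T₂/T₁) = 0.0006046 m³.
Isothermal, so P V is constant: T₃ = T₂; V₃ = V₂·(P₂/P₃) = 0.0008433 m³.

V₃ ≈ 0.000843 m³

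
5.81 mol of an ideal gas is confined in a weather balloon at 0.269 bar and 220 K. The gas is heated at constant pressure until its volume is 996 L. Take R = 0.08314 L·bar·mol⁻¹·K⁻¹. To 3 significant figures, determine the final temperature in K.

From PV = nRT: V₁ = nRT₁/P₁ = 395.1 L.
P constant ⇒ V ∝ T: P₂ = P₁; T₂ = T₁·(V₂/V₁) = 554.7 K.

T₂ ≈ 555 K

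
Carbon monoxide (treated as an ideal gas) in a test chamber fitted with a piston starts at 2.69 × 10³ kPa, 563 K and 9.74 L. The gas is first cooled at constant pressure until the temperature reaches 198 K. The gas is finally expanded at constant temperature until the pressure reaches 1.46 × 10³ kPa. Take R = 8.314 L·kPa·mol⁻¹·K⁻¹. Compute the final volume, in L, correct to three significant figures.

V₃ ≈ 6.31 L

P constant ⇒ V ∝ T: P₂ = P₁; V₂ = V₁·(T₂/T₁) = 3.425 L.
T constant ⇒ Boyle's law P V = const: T₃ = T₂; V₃ = V₂·(P₂/P₃) = 6.311 L.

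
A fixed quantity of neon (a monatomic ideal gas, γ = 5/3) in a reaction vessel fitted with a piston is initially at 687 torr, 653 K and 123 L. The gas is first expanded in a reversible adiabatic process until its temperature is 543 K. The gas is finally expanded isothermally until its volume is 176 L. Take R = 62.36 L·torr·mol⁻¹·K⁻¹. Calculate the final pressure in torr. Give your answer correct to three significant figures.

Adiabatic (γ = 5/3), T V^(γ−1) and P V^γ constant: P₂ = P₁·(T₂/T₁)^(γ/(γ−1)) = 433.2 torr; V₂ = V₁·(T₁/T₂)^(1/(γ−1)) = 162.2 L.
Isothermal, so P V is constant: T₃ = T₂; P₃ = P₂·(V₂/V₃) = 399.2 torr.

P₃ ≈ 399 torr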